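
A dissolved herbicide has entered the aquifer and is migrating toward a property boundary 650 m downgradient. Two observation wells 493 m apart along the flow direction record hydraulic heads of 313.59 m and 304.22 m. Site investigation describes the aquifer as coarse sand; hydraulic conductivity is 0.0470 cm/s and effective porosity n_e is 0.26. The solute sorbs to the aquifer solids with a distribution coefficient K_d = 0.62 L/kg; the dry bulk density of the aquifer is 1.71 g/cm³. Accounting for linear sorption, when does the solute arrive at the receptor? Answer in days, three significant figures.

Hydraulic gradient i = (313.59 − 304.22) / 493 = 9.37 / 493 = 0.01901
K = 0.0470 cm/s × 864 = 40.61 m/d
q = Ki = 40.61 × 0.01901 = 0.7718 m/d
v_s = q/n_e = 0.7718/0.26 = 2.968 m/d
Retardation R = 1 + ρ_b·K_d/n = 1 + 1.71×0.62/0.26 = 5.078
Contaminant velocity v_c = v/R = 2.968/5.078 = 0.5846 m/d
t = L/v_c = 650/0.5846 = 1112 d

1110 days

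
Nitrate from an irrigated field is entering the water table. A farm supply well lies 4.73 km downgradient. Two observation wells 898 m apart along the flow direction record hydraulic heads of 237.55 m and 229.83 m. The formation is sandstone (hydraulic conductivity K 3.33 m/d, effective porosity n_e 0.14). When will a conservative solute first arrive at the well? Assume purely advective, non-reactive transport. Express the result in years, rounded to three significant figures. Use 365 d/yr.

63.4 years

Hydraulic gradient i = (237.55 − 229.83) / 898 = 7.72 / 898 = 0.008597
Specific discharge q = 3.33 × 0.008597 = 0.02863 m/d
Average linear velocity = 0.02863 / 0.14 = 0.2045 m/d
L = 4.73 km = 4730 m
t = L / v = 4730 / 0.2045 = 23130 d
   = 23130 / 365 = 63.4 yr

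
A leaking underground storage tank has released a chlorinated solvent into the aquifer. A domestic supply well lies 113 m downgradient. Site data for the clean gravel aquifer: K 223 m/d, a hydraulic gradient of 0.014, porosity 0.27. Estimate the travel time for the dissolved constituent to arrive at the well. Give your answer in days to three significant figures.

9.77 days

Darcy flux q = K·i = 223 × 0.014 = 3.122 m/d
v = Ki/n = 223·0.014/0.27 = 11.56 m/d
t = L / v = 113 / 11.56 = 9.773 d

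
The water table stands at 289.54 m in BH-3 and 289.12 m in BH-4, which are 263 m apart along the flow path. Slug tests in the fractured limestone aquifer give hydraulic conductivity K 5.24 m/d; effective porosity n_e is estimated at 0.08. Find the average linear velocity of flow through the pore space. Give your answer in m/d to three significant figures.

0.105 m/d

Hydraulic gradient i = (289.54 − 289.12) / 263 = 0.42 / 263 = 0.001597
Darcy flux q = K·i = 5.24 × 0.001597 = 0.008368 m/d
Average linear velocity = 0.008368 / 0.08 = 0.1046 m/d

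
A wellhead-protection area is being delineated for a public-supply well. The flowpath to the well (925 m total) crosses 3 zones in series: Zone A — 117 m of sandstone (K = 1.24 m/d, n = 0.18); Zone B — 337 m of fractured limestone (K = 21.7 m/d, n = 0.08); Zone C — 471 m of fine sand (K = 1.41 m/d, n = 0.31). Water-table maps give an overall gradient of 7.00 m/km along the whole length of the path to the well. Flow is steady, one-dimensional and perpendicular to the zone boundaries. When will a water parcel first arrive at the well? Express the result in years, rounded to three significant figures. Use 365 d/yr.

Steady 1-D flow in series ⇒ the Darcy flux q is identical in every zone and the zone head losses add (resistances L/K in series).
Σ(L/K) = 117/1.24 + 337/21.7 + 471/1.41 = 94.35 + 15.53 + 334.0 = 443.9 d
K_eq = L_total / Σ(L/K) = 925 / 443.9 = 2.084 m/d
q = K_eq · i = 2.084 × 0.0070 = 0.01459 m/d (same in every zone)
Zone A: v = q/n = 0.01459/0.18 = 0.08103 m/d → t_A = 117/0.08103 = 1444 d
Zone B: v = q/n = 0.01459/0.08 = 0.1823 m/d → t_B = 337/0.1823 = 1848 d
Zone C: v = q/n = 0.01459/0.31 = 0.04705 m/d → t_C = 471/0.04705 = 10010 d
Total t = 1444 + 1848 + 10010 = 13300 d
   = 13300 / 365 = 36.4 yr

36.4 years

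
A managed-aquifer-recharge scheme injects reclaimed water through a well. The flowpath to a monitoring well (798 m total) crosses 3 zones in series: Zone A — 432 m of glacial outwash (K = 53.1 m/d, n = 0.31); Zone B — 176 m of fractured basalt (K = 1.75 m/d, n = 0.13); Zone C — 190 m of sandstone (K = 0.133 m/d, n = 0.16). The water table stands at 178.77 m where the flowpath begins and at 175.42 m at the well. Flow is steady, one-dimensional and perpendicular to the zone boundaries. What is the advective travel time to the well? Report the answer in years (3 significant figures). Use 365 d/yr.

Total head drop ΔH = 178.77 − 175.42 = 3.35 m
Continuity: the same q passes through each zone, so ΔH = q·Σ(L_j/K_j) — the zones act as resistances in series.
Σ(L/K) = 432/53.1 + 176/1.75 + 190/0.133 = 8.136 + 100.6 + 1429 = 1537 d
q = ΔH / Σ(L/K) = 3.35 / 1537 = 0.002179 m/d (same in every zone)
Zone A: v = q/n = 0.002179/0.31 = 0.007030 m/d → t_A = 432/0.007030 = 61450 d
Zone B: v = q/n = 0.002179/0.13 = 0.01676 m/d → t_B = 176/0.01676 = 10500 d
Zone C: v = q/n = 0.002179/0.16 = 0.01362 m/d → t_C = 190/0.01362 = 13950 d
Total t = 61450 + 10500 + 13950 = 85900 d
   = 85900 / 365 = 235 yr

235 years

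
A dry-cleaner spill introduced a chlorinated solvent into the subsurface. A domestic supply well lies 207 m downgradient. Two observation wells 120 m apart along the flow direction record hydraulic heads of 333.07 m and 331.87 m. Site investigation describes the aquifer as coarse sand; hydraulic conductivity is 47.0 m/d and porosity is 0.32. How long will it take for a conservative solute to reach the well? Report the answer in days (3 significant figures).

Hydraulic gradient i = (333.07 − 331.87) / 120 = 1.20 / 120 = 0.01000
Specific discharge q = 47.0 × 0.01000 = 0.4700 m/d
Average linear velocity = 0.4700 / 0.32 = 1.469 m/d
t = L / v = 207 / 1.469 = 140.9 d

141 days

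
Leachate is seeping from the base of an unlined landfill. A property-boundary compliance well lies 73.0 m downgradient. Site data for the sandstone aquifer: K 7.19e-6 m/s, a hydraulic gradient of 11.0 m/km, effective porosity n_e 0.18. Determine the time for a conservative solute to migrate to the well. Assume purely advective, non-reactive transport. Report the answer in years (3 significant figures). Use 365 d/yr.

5.27 years

K = 7.19e-6 m/s × 86400 s/d = 0.6212 m/d
q = Ki = 0.6212 × 0.011 = 0.006833 m/d
Seepage velocity v = q / n = 0.006833 / 0.18 = 0.03796 m/d
t = L / v = 73.0 / 0.03796 = 1923 d
   = 1923 / 365 = 5.27 yr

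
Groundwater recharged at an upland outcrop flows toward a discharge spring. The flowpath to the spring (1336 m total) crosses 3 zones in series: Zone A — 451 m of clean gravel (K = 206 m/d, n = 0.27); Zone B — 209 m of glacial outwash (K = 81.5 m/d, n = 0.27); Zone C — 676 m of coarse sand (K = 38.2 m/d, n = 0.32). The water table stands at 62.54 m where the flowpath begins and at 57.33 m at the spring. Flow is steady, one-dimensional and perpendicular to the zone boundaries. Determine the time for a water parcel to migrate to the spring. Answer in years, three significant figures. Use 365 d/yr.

4.66 years

Total head drop ΔH = 62.54 − 57.33 = 5.21 m
Continuity: the same q passes through each zone, so ΔH = q·Σ(L_j/K_j) — the zones act as resistances in series.
Σ(L/K) = 451/206 + 209/81.5 + 676/38.2 = 2.189 + 2.564 + 17.70 = 22.45 d
q = ΔH / Σ(L/K) = 5.21 / 22.45 = 0.2321 m/d (same in every zone)
Zone A: v = q/n = 0.2321/0.27 = 0.8595 m/d → t_A = 451/0.8595 = 524.7 d
Zone B: v = q/n = 0.2321/0.27 = 0.8595 m/d → t_B = 209/0.8595 = 243.2 d
Zone C: v = q/n = 0.2321/0.32 = 0.7252 m/d → t_C = 676/0.7252 = 932.1 d
Total t = 524.7 + 243.2 + 932.1 = 1700 d
   = 1700 / 365 = 4.66 yr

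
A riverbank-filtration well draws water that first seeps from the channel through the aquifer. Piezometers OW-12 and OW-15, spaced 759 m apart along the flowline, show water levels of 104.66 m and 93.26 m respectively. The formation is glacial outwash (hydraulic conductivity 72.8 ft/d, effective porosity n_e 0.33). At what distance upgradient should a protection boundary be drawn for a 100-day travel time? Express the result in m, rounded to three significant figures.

101 m

Hydraulic gradient i = (104.66 − 93.26) / 759 = 11.40 / 759 = 0.01502
K = 72.8 ft/d × 0.3048 = 22.19 m/d
Specific discharge q = 22.19 × 0.01502 = 0.3333 m/d
Average linear velocity = 0.3333 / 0.33 = 1.010 m/d
L = v × T = 1.010 × 100 = 101.0 m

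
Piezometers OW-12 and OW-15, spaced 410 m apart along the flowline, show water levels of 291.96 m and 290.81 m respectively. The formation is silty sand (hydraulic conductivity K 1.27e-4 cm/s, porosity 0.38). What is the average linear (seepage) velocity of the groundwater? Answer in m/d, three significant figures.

Hydraulic gradient i = (291.96 − 290.81) / 410 = 1.15 / 410 = 0.002805
K = 1.27e-4 cm/s × 864 = 0.1097 m/d
Darcy flux q = K·i = 0.1097 × 0.002805 = 3.078e-4 m/d
Average linear velocity = 3.078e-4 / 0.38 = 8.099e-4 m/d

8.10e-4 m/d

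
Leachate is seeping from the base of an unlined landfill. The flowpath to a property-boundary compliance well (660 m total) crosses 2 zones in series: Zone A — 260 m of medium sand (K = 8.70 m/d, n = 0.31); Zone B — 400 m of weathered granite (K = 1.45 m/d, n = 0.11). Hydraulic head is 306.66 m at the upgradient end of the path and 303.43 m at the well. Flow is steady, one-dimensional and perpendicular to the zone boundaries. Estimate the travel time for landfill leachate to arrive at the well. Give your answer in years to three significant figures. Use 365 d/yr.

32.3 years

Total head drop ΔH = 306.66 − 303.43 = 3.23 m
Continuity: the same q passes through each zone, so ΔH = q·Σ(L_j/K_j) — the zones act as resistances in series.
Σ(L/K) = 260/8.70 + 400/1.45 = 29.89 + 275.9 = 305.7 d
q = ΔH / Σ(L/K) = 3.23 / 305.7 = 0.01056 m/d (same in every zone)
Zone A: v = q/n = 0.01056/0.31 = 0.03408 m/d → t_A = 260/0.03408 = 7629 d
Zone B: v = q/n = 0.01056/0.11 = 0.09604 m/d → t_B = 400/0.09604 = 4165 d
Total t = 7629 + 4165 = 11790 d
   = 11790 / 365 = 32.3 yr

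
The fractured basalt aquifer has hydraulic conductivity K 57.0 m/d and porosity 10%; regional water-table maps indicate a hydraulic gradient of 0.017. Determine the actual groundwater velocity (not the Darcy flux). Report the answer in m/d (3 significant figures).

9.69 m/d

Darcy flux q = K·i = 57.0 × 0.017 = 0.9690 m/d
Seepage velocity v = q / n = 0.9690 / 0.10 = 9.690 m/d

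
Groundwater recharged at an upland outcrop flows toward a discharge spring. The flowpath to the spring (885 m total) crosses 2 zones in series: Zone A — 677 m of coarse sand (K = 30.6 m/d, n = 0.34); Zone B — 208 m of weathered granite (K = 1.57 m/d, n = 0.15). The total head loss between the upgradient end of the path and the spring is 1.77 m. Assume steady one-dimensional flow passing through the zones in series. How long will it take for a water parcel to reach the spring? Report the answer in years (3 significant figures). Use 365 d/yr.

62.6 years

Continuity: the same q passes through each zone, so ΔH = q·Σ(L_j/K_j) — the zones act as resistances in series.
Σ(L/K) = 677/30.6 + 208/1.57 = 22.12 + 132.5 = 154.6 d
q = ΔH / Σ(L/K) = 1.77 / 154.6 = 0.01145 m/d (same in every zone)
Zone A: v = q/n = 0.01145/0.34 = 0.03367 m/d → t_A = 677/0.03367 = 20110 d
Zone B: v = q/n = 0.01145/0.15 = 0.07632 m/d → t_B = 208/0.07632 = 2725 d
Total t = 20110 + 2725 = 22830 d
   = 22830 / 365 = 62.6 yr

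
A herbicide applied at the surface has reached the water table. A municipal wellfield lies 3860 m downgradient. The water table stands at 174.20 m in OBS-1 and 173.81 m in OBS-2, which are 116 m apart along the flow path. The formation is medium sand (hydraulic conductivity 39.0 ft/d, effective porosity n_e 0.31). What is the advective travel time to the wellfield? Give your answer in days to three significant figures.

Hydraulic gradient i = (174.20 − 173.81) / 116 = 0.39 / 116 = 0.003362
K = 39.0 ft/d × 0.3048 = 11.89 m/d
q = Ki = 11.89 × 0.003362 = 0.03997 m/d
v_s = q/n_e = 0.03997/0.31 = 0.1289 m/d
t = L / v = 3860 / 0.1289 = 29940 d

29900 days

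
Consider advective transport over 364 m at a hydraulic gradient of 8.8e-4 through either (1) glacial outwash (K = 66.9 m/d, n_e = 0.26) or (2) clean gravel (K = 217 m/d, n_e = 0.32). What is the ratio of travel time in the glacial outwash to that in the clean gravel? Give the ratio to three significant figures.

Unit 1 (glacial outwash): v = 66.9×8.8e-4/0.26 = 0.2264 m/d, t = 364/0.2264 = 1608 d
Unit 2 (clean gravel): v = 217×8.8e-4/0.32 = 0.5968 m/d, t = 364/0.5968 = 610.0 d
t(glacial outwash) / t(clean gravel) = 1608/610.0 = 2.64

2.64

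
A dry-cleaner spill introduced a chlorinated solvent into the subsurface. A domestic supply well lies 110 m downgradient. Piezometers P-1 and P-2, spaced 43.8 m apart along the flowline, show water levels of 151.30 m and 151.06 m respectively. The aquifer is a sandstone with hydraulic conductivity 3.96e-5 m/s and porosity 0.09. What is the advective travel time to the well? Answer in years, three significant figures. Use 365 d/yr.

Hydraulic gradient i = (151.30 − 151.06) / 43.8 = 0.24 / 43.8 = 0.005479
K = 3.96e-5 m/s × 86400 s/d = 3.421 m/d
Specific discharge q = 3.421 × 0.005479 = 0.01875 m/d
v = Ki/n = 3.421·0.005479/0.09 = 0.2083 m/d
t = L / v = 110 / 0.2083 = 528.1 d
   = 528.1 / 365 = 1.45 yr

1.45 years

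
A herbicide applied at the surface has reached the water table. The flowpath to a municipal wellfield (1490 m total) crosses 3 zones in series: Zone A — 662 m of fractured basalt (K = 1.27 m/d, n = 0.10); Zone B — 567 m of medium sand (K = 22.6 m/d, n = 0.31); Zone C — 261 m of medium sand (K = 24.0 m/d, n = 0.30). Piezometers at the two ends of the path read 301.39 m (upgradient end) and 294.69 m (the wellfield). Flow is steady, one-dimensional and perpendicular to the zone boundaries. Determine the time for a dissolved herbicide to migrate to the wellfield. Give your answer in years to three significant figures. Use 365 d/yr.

73.0 years

Total head drop ΔH = 301.39 − 294.69 = 6.70 m
Steady 1-D flow in series ⇒ the Darcy flux q is identical in every zone and the zone head losses add (resistances L/K in series).
Σ(L/K) = 662/1.27 + 567/22.6 + 261/24.0 = 521.3 + 25.09 + 10.88 = 557.2 d
q = ΔH / Σ(L/K) = 6.70 / 557.2 = 0.01202 m/d (same in every zone)
Zone A: v = q/n = 0.01202/0.10 = 0.1202 m/d → t_A = 662/0.1202 = 5506 d
Zone B: v = q/n = 0.01202/0.31 = 0.03879 m/d → t_B = 567/0.03879 = 14620 d
Zone C: v = q/n = 0.01202/0.30 = 0.04008 m/d → t_C = 261/0.04008 = 6512 d
Total t = 5506 + 14620 + 6512 = 26640 d
   = 26640 / 365 = 73.0 yr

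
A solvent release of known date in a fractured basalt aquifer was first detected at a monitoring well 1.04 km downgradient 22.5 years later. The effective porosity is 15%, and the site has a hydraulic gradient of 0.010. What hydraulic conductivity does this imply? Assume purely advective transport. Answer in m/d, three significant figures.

1.90 m/d

t = 22.5 years = 8213 d
L = 1.04 km = 1040 m
v = L / t = 1040 / 8213 = 0.1266 m/d
K = v · n / i = 0.1266 × 0.15 / 0.010 = 1.90 m/d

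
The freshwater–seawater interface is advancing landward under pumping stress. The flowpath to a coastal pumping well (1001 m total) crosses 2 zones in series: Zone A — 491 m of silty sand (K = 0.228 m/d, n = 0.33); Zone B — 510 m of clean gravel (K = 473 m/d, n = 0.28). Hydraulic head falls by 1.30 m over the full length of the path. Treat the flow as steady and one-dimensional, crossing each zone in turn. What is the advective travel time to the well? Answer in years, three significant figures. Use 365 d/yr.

Continuity: the same q passes through each zone, so ΔH = q·Σ(L_j/K_j) — the zones act as resistances in series.
Σ(L/K) = 491/0.228 + 510/473 = 2154 + 1.078 = 2155 d
q = ΔH / Σ(L/K) = 1.30 / 2155 = 6.034e-4 m/d (same in every zone)
Zone A: v = q/n = 6.034e-4/0.33 = 0.001828 m/d → t_A = 491/0.001828 = 268500 d
Zone B: v = q/n = 6.034e-4/0.28 = 0.002155 m/d → t_B = 510/0.002155 = 236700 d
Total t = 268500 + 236700 = 505200 d
   = 505200 / 365 = 1380 yr

1380 years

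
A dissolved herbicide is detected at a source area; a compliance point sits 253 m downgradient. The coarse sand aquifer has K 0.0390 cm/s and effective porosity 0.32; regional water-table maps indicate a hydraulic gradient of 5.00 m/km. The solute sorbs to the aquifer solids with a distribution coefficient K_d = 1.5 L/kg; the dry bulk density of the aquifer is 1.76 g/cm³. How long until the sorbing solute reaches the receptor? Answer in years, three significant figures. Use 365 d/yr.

K = 0.0390 cm/s × 864 = 33.70 m/d
Darcy flux q = K·i = 33.70 × 0.0050 = 0.1685 m/d
Average linear velocity = 0.1685 / 0.32 = 0.5265 m/d
Retardation R = 1 + ρ_b·K_d/n = 1 + 1.76×1.5/0.32 = 9.250
Contaminant velocity v_c = v/R = 0.5265/9.250 = 0.05692 m/d
t = L/v_c = 253/0.05692 = 4445 d
   = 4445/365 = 12.2 yr

12.2 years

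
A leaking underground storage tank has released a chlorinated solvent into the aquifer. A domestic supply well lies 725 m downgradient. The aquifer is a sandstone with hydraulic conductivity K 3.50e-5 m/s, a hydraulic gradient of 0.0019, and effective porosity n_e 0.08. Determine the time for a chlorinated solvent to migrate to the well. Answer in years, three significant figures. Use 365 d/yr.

K = 3.50e-5 m/s × 86400 s/d = 3.024 m/d
Darcy flux q = K·i = 3.024 × 0.0019 = 0.005746 m/d
v_s = q/n_e = 0.005746/0.08 = 0.07182 m/d
t = L / v = 725 / 0.07182 = 10090 d
   = 10090 / 365 = 27.7 yr

27.7 years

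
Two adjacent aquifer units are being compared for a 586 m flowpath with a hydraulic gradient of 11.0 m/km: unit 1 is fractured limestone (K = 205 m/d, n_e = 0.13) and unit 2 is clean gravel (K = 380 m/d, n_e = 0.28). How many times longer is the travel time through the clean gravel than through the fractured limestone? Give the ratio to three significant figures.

Unit 1 (fractured limestone): v = 205×0.011/0.13 = 17.35 m/d, t = 586/17.35 = 33.78 d
Unit 2 (clean gravel): v = 380×0.011/0.28 = 14.93 m/d, t = 586/14.93 = 39.25 d
t(clean gravel) / t(fractured limestone) = 39.25/33.78 = 1.16

1.16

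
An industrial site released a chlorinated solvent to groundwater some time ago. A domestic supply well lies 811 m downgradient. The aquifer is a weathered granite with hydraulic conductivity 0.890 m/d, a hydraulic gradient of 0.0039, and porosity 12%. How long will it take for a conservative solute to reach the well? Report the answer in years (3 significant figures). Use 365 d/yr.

q = Ki = 0.890 × 0.0039 = 0.003471 m/d
Average linear velocity = 0.003471 / 0.12 = 0.02893 m/d
t = L / v = 811 / 0.02893 = 28040 d
   = 28040 / 365 = 76.8 yr

76.8 years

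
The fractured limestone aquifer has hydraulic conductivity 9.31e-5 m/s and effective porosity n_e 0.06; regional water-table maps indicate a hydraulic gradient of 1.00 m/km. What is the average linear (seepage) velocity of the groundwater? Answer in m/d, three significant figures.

0.134 m/d

K = 9.31e-5 m/s × 86400 s/d = 8.044 m/d
Specific discharge q = 8.044 × 0.0010 = 0.008044 m/d
v_s = q/n_e = 0.008044/0.06 = 0.1341 m/d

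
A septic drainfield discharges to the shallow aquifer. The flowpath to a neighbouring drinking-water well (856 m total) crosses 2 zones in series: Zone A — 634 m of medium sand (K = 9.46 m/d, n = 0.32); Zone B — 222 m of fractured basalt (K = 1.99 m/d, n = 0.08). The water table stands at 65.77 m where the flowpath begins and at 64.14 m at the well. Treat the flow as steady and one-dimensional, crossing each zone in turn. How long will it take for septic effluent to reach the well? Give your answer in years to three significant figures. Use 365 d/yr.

Total head drop ΔH = 65.77 − 64.14 = 1.63 m
Continuity: the same q passes through each zone, so ΔH = q·Σ(L_j/K_j) — the zones act as resistances in series.
Σ(L/K) = 634/9.46 + 222/1.99 = 67.02 + 111.6 = 178.6 d
q = ΔH / Σ(L/K) = 1.63 / 178.6 = 0.009128 m/d (same in every zone)
Zone A: v = q/n = 0.009128/0.32 = 0.02852 m/d → t_A = 634/0.02852 = 22230 d
Zone B: v = q/n = 0.009128/0.08 = 0.1141 m/d → t_B = 222/0.1141 = 1946 d
Total t = 22230 + 1946 = 24170 d
   = 24170 / 365 = 66.2 yr

66.2 years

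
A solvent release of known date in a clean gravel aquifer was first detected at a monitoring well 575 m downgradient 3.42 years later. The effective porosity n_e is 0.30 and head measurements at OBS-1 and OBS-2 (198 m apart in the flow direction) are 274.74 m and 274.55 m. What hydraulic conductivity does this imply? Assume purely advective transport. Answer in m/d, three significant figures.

144 m/d

Hydraulic gradient i = (274.74 − 274.55) / 198 = 0.19 / 198 = 9.596e-4
t = 3.42 years = 1248 d
v = L / t = 575 / 1248 = 0.4606 m/d
K = v · n / i = 0.4606 × 0.30 / 9.596e-4 = 144 m/d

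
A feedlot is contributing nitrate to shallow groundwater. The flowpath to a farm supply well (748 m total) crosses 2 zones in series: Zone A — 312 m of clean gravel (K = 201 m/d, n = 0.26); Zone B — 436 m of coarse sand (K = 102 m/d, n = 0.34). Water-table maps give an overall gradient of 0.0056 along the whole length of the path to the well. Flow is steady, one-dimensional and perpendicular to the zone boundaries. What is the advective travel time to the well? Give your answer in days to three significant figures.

319 days

Continuity: the same q passes through each zone, so ΔH = q·Σ(L_j/K_j) — the zones act as resistances in series.
Σ(L/K) = 312/201 + 436/102 = 1.552 + 4.275 = 5.827 d
K_eq = L_total / Σ(L/K) = 748 / 5.827 = 128.4 m/d
q = K_eq · i = 128.4 × 0.0056 = 0.7189 m/d (same in every zone)
Zone A: v = q/n = 0.7189/0.26 = 2.765 m/d → t_A = 312/2.765 = 112.8 d
Zone B: v = q/n = 0.7189/0.34 = 2.114 m/d → t_B = 436/2.114 = 206.2 d
Total t = 112.8 + 206.2 = 319.0 d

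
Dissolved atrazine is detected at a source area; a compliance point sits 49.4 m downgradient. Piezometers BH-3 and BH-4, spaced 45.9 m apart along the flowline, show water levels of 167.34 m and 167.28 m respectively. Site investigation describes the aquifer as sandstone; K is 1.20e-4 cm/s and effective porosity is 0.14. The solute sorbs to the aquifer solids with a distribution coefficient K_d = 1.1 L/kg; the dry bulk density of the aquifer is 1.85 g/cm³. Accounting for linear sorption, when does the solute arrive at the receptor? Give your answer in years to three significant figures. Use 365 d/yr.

2170 years

Hydraulic gradient i = (167.34 − 167.28) / 45.9 = 0.06 / 45.9 = 0.001307
K = 1.20e-4 cm/s × 864 = 0.1037 m/d
Specific discharge q = 0.1037 × 0.001307 = 1.355e-4 m/d
Seepage velocity v = q / n = 1.355e-4 / 0.14 = 9.681e-4 m/d
Retardation R = 1 + ρ_b·K_d/n = 1 + 1.85×1.1/0.14 = 15.54
Contaminant velocity v_c = v/R = 9.681e-4/15.54 = 6.231e-5 m/d
t = L/v_c = 49.4/6.231e-5 = 792800 d
   = 792800/365 = 2170 yr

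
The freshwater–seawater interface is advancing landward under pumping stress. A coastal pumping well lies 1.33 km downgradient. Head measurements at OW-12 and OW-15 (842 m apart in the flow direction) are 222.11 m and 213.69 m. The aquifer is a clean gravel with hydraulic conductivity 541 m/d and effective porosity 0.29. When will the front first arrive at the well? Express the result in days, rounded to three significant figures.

71.3 days

Hydraulic gradient i = (222.11 − 213.69) / 842 = 8.42 / 842 = 0.01000
Darcy flux q = K·i = 541 × 0.01000 = 5.410 m/d
v = Ki/n = 541·0.01000/0.29 = 18.66 m/d
L = 1.33 km = 1330 m
t = L / v = 1330 / 18.66 = 71.29 d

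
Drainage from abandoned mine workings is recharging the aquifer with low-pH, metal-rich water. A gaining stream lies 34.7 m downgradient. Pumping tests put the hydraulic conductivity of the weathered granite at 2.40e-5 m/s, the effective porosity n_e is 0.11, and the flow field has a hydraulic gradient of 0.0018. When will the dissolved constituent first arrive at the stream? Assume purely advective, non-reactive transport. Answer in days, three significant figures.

1020 days

K = 2.40e-5 m/s × 86400 s/d = 2.074 m/d
Darcy flux q = K·i = 2.074 × 0.0018 = 0.003732 m/d
v = Ki/n = 2.074·0.0018/0.11 = 0.03393 m/d
t = L / v = 34.7 / 0.03393 = 1023 d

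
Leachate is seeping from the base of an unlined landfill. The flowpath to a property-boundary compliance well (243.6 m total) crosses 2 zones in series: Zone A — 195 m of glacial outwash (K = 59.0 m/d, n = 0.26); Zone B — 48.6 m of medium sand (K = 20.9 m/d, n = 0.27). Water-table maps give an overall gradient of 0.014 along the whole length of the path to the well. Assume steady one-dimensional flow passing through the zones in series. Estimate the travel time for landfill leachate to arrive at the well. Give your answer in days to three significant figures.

For zones in series the flux q is common to all zones; the equivalent conductivity is the harmonic (thickness-weighted) mean, K_eq = L_total / Σ(L_j/K_j).
Σ(L/K) = 195/59.0 + 48.6/20.9 = 3.305 + 2.325 = 5.630 d
K_eq = L_total / Σ(L/K) = 243.6 / 5.630 = 43.26 m/d
q = K_eq · i = 43.26 × 0.014 = 0.6057 m/d (same in every zone)
Zone A: v = q/n = 0.6057/0.26 = 2.330 m/d → t_A = 195/2.330 = 83.70 d
Zone B: v = q/n = 0.6057/0.27 = 2.243 m/d → t_B = 48.6/2.243 = 21.66 d
Total t = 83.70 + 21.66 = 105.4 d

105 days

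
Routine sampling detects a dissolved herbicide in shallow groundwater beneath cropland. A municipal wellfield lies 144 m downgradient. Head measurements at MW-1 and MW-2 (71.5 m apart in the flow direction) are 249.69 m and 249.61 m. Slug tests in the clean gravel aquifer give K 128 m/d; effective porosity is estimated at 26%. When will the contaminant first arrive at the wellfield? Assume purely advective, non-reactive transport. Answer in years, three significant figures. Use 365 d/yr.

Hydraulic gradient i = (249.69 − 249.61) / 71.5 = 0.08 / 71.5 = 0.001119
Darcy flux q = K·i = 128 × 0.001119 = 0.1432 m/d
Average linear velocity = 0.1432 / 0.26 = 0.5508 m/d
t = L / v = 144 / 0.5508 = 261.4 d
   = 261.4 / 365 = 0.716 yr

0.716 years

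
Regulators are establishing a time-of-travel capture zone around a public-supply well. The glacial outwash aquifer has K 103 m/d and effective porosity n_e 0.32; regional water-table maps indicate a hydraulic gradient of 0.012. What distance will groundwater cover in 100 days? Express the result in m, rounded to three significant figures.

386 m

Darcy flux q = K·i = 103 × 0.012 = 1.236 m/d
v_s = q/n_e = 1.236/0.32 = 3.863 m/d
L = v × T = 3.863 × 100 = 386.3 m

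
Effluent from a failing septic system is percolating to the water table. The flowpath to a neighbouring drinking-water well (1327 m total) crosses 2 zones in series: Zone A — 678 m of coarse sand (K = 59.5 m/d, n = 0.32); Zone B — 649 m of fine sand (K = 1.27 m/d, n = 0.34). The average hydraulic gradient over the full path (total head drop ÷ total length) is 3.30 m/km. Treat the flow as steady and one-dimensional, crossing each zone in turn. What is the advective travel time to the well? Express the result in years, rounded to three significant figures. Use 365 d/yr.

Steady 1-D flow in series ⇒ the Darcy flux q is identical in every zone and the zone head losses add (resistances L/K in series).
Σ(L/K) = 678/59.5 + 649/1.27 = 11.39 + 511.0 = 522.4 d
K_eq = L_total / Σ(L/K) = 1327 / 522.4 = 2.540 m/d
q = K_eq · i = 2.540 × 0.0033 = 0.008382 m/d (same in every zone)
Zone A: v = q/n = 0.008382/0.32 = 0.02619 m/d → t_A = 678/0.02619 = 25880 d
Zone B: v = q/n = 0.008382/0.34 = 0.02465 m/d → t_B = 649/0.02465 = 26320 d
Total t = 25880 + 26320 = 52210 d
   = 52210 / 365 = 143 yr

143 years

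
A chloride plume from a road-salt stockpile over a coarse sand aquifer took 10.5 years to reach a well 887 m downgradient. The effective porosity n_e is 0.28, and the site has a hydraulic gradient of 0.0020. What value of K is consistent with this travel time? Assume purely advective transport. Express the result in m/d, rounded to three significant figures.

32.4 m/d

t = 10.5 years = 3833 d
v = L / t = 887 / 3833 = 0.2314 m/d
K = v · n / i = 0.2314 × 0.28 / 0.0020 = 32.4 m/d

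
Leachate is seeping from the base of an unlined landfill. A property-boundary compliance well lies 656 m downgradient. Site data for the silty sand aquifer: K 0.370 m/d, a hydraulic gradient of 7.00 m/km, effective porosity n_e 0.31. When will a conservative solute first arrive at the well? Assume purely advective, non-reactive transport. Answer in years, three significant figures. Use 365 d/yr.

q = Ki = 0.370 × 0.0070 = 0.002590 m/d
Seepage velocity v = q / n = 0.002590 / 0.31 = 0.008355 m/d
t = L / v = 656 / 0.008355 = 78520 d
   = 78520 / 365 = 215 yr

215 years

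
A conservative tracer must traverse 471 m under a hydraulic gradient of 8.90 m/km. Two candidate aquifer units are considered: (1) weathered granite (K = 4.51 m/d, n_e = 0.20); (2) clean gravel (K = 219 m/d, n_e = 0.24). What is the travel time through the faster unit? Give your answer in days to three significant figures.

58.0 days

Unit 1 (weathered granite): v = 4.51×0.0089/0.20 = 0.2007 m/d, t = 471/0.2007 = 2347 d
Unit 2 (clean gravel): v = 219×0.0089/0.24 = 8.121 m/d, t = 471/8.121 = 58.00 d
Faster unit: t = 58.0 d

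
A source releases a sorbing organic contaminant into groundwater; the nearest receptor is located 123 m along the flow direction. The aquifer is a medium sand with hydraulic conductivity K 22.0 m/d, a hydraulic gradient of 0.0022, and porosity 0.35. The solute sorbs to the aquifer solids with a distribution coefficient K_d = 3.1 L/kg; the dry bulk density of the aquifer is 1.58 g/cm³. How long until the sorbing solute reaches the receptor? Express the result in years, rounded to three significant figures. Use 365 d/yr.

Darcy flux q = K·i = 22.0 × 0.0022 = 0.04840 m/d
v = Ki/n = 22.0·0.0022/0.35 = 0.1383 m/d
Retardation R = 1 + ρ_b·K_d/n = 1 + 1.58×3.1/0.35 = 14.99
Contaminant velocity v_c = v/R = 0.1383/14.99 = 0.009223 m/d
t = L/v_c = 123/0.009223 = 13340 d
   = 13340/365 = 36.5 yr

36.5 years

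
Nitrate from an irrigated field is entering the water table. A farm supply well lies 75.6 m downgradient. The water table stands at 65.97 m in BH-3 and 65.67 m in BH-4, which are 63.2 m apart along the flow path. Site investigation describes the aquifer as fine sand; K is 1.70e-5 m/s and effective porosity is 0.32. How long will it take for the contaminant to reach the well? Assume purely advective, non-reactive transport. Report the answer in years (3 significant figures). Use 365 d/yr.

Hydraulic gradient i = (65.97 − 65.67) / 63.2 = 0.30 / 63.2 = 0.004747
K = 1.70e-5 m/s × 86400 s/d = 1.469 m/d
Darcy flux q = K·i = 1.469 × 0.004747 = 0.006972 m/d
v = Ki/n = 1.469·0.004747/0.32 = 0.02179 m/d
t = L / v = 75.6 / 0.02179 = 3470 d
   = 3470 / 365 = 9.51 yr

9.51 years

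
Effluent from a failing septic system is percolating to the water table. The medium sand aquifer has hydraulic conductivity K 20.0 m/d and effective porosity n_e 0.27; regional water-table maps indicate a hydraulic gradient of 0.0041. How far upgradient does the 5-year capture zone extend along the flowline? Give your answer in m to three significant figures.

554 m

Darcy flux q = K·i = 20.0 × 0.0041 = 0.08200 m/d
v = Ki/n = 20.0·0.0041/0.27 = 0.3037 m/d
T = 5 yr × 365 = 1825 d
L = v × T = 0.3037 × 1825 = 554.3 m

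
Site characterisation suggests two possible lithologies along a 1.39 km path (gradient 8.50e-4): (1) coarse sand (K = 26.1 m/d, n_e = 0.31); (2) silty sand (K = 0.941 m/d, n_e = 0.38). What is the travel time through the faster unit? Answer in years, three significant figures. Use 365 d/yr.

53.2 years

Unit 1 (coarse sand): v = 26.1×8.5e-4/0.31 = 0.07156 m/d, t = 1390/0.07156 = 19420 d
Unit 2 (silty sand): v = 0.941×8.5e-4/0.38 = 0.002105 m/d, t = 1390/0.002105 = 660400 d
Faster: 19420 d / 365 = 53.2 yr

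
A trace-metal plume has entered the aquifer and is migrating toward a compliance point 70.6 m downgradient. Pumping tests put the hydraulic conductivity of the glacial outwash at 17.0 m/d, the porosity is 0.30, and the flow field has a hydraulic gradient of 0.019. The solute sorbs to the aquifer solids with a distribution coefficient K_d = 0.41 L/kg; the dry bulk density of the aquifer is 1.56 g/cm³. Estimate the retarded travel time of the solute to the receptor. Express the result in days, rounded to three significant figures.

205 days

Specific discharge q = 17.0 × 0.019 = 0.3230 m/d
v_s = q/n_e = 0.3230/0.30 = 1.077 m/d
Retardation R = 1 + ρ_b·K_d/n = 1 + 1.56×0.41/0.30 = 3.132
Contaminant velocity v_c = v/R = 1.077/3.132 = 0.3438 m/d
t = L/v_c = 70.6/0.3438 = 205.4 d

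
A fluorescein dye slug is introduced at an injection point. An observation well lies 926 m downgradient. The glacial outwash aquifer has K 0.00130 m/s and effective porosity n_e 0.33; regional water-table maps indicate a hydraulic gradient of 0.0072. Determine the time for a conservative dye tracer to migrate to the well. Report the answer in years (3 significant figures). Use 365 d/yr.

1.04 years

K = 0.00130 m/s × 86400 s/d = 112.3 m/d
Darcy flux q = K·i = 112.3 × 0.0072 = 0.8087 m/d
v = Ki/n = 112.3·0.0072/0.33 = 2.451 m/d
t = L / v = 926 / 2.451 = 377.9 d
   = 377.9 / 365 = 1.04 yr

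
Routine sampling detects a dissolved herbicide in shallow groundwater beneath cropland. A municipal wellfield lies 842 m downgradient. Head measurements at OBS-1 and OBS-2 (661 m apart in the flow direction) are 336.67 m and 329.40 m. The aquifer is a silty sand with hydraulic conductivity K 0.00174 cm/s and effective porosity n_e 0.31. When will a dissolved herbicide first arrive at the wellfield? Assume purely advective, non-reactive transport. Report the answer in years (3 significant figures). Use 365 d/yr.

43.2 years

Hydraulic gradient i = (336.67 − 329.40) / 661 = 7.27 / 661 = 0.01100
K = 0.00174 cm/s × 864 = 1.503 m/d
Specific discharge q = 1.503 × 0.01100 = 0.01653 m/d
v_s = q/n_e = 0.01653/0.31 = 0.05334 m/d
t = L / v = 842 / 0.05334 = 15790 d
   = 15790 / 365 = 43.2 yr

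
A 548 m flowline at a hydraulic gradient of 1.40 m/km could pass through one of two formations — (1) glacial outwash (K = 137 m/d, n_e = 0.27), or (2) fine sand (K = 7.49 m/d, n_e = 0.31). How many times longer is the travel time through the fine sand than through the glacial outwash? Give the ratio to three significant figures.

Unit 1 (glacial outwash): v = 137×0.0014/0.27 = 0.7104 m/d, t = 548/0.7104 = 771.4 d
Unit 2 (fine sand): v = 7.49×0.0014/0.31 = 0.03383 m/d, t = 548/0.03383 = 16200 d
t(fine sand) / t(glacial outwash) = 16200/771.4 = 21.0

21.0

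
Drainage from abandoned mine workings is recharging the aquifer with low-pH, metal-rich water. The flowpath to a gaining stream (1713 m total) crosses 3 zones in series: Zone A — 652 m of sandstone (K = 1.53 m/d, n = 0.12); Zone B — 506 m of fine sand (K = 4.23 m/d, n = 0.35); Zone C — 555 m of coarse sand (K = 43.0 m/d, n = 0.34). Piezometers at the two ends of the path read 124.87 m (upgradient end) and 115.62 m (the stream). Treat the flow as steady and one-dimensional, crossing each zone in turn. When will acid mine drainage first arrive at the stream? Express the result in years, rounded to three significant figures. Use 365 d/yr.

Total head drop ΔH = 124.87 − 115.62 = 9.25 m
Continuity: the same q passes through each zone, so ΔH = q·Σ(L_j/K_j) — the zones act as resistances in series.
Σ(L/K) = 652/1.53 + 506/4.23 + 555/43.0 = 426.1 + 119.6 + 12.91 = 558.7 d
q = ΔH / Σ(L/K) = 9.25 / 558.7 = 0.01656 m/d (same in every zone)
Zone A: v = q/n = 0.01656/0.12 = 0.1380 m/d → t_A = 652/0.1380 = 4725 d
Zone B: v = q/n = 0.01656/0.35 = 0.04731 m/d → t_B = 506/0.04731 = 10700 d
Zone C: v = q/n = 0.01656/0.34 = 0.04870 m/d → t_C = 555/0.04870 = 11400 d
Total t = 4725 + 10700 + 11400 = 26820 d
   = 26820 / 365 = 73.5 yr

73.5 years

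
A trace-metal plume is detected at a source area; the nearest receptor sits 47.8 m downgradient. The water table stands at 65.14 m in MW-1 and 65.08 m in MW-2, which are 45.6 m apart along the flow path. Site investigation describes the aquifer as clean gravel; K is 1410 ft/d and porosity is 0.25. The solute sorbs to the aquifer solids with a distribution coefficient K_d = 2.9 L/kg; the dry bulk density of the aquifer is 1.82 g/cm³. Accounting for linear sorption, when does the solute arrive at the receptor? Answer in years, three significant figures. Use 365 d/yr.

Hydraulic gradient i = (65.14 − 65.08) / 45.6 = 0.06 / 45.6 = 0.001316
K = 1410 ft/d × 0.3048 = 429.8 m/d
Specific discharge q = 429.8 × 0.001316 = 0.5655 m/d
Seepage velocity v = q / n = 0.5655 / 0.25 = 2.262 m/d
Retardation R = 1 + ρ_b·K_d/n = 1 + 1.82×2.9/0.25 = 22.11
Contaminant velocity v_c = v/R = 2.262/22.11 = 0.1023 m/d
t = L/v_c = 47.8/0.1023 = 467.3 d
   = 467.3/365 = 1.28 yr

1.28 years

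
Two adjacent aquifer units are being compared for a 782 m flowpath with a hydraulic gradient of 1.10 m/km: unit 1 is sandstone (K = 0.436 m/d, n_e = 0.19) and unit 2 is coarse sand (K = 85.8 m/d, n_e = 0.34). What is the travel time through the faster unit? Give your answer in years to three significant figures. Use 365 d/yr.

Unit 1 (sandstone): v = 0.436×0.0011/0.19 = 0.002524 m/d, t = 782/0.002524 = 309800 d
Unit 2 (coarse sand): v = 85.8×0.0011/0.34 = 0.2776 m/d, t = 782/0.2776 = 2817 d
Faster: 2817 d / 365 = 7.72 yr

7.72 years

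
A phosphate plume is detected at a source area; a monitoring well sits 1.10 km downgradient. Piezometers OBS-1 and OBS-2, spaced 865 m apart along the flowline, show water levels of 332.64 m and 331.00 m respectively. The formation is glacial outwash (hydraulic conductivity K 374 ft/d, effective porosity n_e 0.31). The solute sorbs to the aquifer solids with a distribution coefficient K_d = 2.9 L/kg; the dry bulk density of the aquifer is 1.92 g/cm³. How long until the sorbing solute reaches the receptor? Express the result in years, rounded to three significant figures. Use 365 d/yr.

82.0 years

Hydraulic gradient i = (332.64 − 331.00) / 865 = 1.64 / 865 = 0.001896
K = 374 ft/d × 0.3048 = 114.0 m/d
Darcy flux q = K·i = 114.0 × 0.001896 = 0.2161 m/d
Average linear velocity = 0.2161 / 0.31 = 0.6972 m/d
Retardation R = 1 + ρ_b·K_d/n = 1 + 1.92×2.9/0.31 = 18.96
Contaminant velocity v_c = v/R = 0.6972/18.96 = 0.03677 m/d
L = 1.10 km = 1100 m
t = L/v_c = 1100/0.03677 = 29920 d
   = 29920/365 = 82.0 yr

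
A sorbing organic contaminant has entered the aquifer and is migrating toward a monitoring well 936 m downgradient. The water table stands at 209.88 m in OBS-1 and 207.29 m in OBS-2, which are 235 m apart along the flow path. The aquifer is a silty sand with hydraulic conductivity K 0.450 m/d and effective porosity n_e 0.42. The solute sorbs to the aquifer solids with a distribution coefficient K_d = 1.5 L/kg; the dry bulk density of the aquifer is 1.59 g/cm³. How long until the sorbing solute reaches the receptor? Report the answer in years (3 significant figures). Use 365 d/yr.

Hydraulic gradient i = (209.88 − 207.29) / 235 = 2.59 / 235 = 0.01102
q = Ki = 0.450 × 0.01102 = 0.004960 m/d
v_s = q/n_e = 0.004960/0.42 = 0.01181 m/d
Retardation R = 1 + ρ_b·K_d/n = 1 + 1.59×1.5/0.42 = 6.679
Contaminant velocity v_c = v/R = 0.01181/6.679 = 0.001768 m/d
t = L/v_c = 936/0.001768 = 529400 d
   = 529400/365 = 1450 yr

1450 years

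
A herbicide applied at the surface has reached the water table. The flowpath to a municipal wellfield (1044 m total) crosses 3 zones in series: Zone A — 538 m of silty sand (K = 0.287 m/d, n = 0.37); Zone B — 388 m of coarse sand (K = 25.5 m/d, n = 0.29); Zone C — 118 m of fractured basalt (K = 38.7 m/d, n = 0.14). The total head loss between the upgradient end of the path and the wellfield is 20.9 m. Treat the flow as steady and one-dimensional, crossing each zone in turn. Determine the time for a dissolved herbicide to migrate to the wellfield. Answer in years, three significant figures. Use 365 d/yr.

Continuity: the same q passes through each zone, so ΔH = q·Σ(L_j/K_j) — the zones act as resistances in series.
Σ(L/K) = 538/0.287 + 388/25.5 + 118/38.7 = 1875 + 15.22 + 3.049 = 1893 d
q = ΔH / Σ(L/K) = 20.9 / 1893 = 0.01104 m/d (same in every zone)
Zone A: v = q/n = 0.01104/0.37 = 0.02984 m/d → t_A = 538/0.02984 = 18030 d
Zone B: v = q/n = 0.01104/0.29 = 0.03807 m/d → t_B = 388/0.03807 = 10190 d
Zone C: v = q/n = 0.01104/0.14 = 0.07887 m/d → t_C = 118/0.07887 = 1496 d
Total t = 18030 + 10190 + 1496 = 29710 d
   = 29710 / 365 = 81.4 yr

81.4 years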